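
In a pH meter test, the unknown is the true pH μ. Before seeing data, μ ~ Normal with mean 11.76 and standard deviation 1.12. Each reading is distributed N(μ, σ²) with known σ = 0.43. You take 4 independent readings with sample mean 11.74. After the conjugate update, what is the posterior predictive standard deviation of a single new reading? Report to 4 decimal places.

0.4790

For Normal data with known variance σ², a Normal(μ₀, σ₀²) prior on μ is conjugate. Posterior precision = 1/σ₀² + n/σ²; posterior mean is the precision-weighted average of μ₀ and x̄.
σ₀² = 1.12² = 1.2544, σ² = 0.43² = 0.1849; σ² + n·σ₀² = 0.1849 + 4·1.2544 = 5.2025.
Posterior precision = 1/σ₀² + n/σ² = 1/1.2544 + 4/0.1849 = (σ² + n·σ₀²)/(σ₀²σ²) = 5.2025/(1.2544·0.1849); posterior variance σₙ² = σ₀²σ²/(σ² + n·σ₀²) = 1.2544·0.1849/5.2025 = 0.044582.
Predictive variance for one new observation = σₙ² + σ² = 1.2544·0.1849/5.2025 + 0.1849 = σ²·(σ₀² + 5.2025)/5.2025 = 0.1849·6.4569/5.2025 = 0.229482; SD = √(0.1849·6.4569/5.2025) = 0.4790.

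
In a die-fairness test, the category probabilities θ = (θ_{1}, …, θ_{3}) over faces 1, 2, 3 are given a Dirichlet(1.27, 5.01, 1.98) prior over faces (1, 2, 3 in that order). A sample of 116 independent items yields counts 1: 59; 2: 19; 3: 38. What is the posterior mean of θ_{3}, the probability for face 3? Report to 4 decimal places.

0.3217

The Dirichlet prior is conjugate to the Multinomial likelihood: each posterior αⱼ = prior αⱼ + observed count nⱼ.
Posterior concentration: (60.27, 24.01, 39.98), total = 124.26.
E[θ_{3}|data] = α_{3}/Σα = 39.98/124.26 = 0.3217.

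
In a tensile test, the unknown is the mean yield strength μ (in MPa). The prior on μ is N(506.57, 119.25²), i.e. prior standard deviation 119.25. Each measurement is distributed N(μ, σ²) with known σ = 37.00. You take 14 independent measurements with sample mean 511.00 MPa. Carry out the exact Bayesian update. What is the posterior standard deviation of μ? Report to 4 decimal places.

9.8548

For Normal data with known variance σ², a Normal(μ₀, σ₀²) prior on μ is conjugate. Posterior precision = 1/σ₀² + n/σ²; posterior mean is the precision-weighted average of μ₀ and x̄.
σ₀² = 119.25² = 14220.5625, σ² = 37.00² = 1369; σ² + n·σ₀² = 1369 + 14·14220.5625 = 200456.875.
Posterior precision = 1/σ₀² + n/σ² = 1/14220.5625 + 14/1369 = (σ² + n·σ₀²)/(σ₀²σ²) = 200456.875/(14220.5625·1369); posterior variance σₙ² = σ₀²σ²/(σ² + n·σ₀²) = 14220.5625·1369/200456.875 = 97.117897.
Posterior SD = √σₙ² = √(14220.5625·1369/200456.875) = 9.8548.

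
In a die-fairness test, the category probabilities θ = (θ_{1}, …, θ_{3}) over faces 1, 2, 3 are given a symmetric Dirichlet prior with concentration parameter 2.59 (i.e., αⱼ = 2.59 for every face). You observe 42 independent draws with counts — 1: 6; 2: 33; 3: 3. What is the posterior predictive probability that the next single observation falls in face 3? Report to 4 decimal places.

0.1123

The Dirichlet prior is conjugate to the Multinomial likelihood: each posterior αⱼ = prior αⱼ + observed count nⱼ.
Posterior concentration: (8.59, 35.59, 5.59), total = 49.77.
P(next = 3 | data) = α_{3}/Σα = 0.1123.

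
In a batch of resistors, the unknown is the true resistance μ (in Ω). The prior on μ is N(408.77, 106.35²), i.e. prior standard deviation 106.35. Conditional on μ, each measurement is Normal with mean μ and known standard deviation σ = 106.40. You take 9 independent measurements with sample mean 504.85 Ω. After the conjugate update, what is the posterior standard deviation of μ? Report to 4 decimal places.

33.6451

For Normal data with known variance σ², a Normal(μ₀, σ₀²) prior on μ is conjugate. Posterior precision = 1/σ₀² + n/σ²; posterior mean is the precision-weighted average of μ₀ and x̄.
σ₀² = 106.35² = 11310.3225, σ² = 106.40² = 11320.96; σ² + n·σ₀² = 11320.96 + 9·11310.3225 = 113113.8625.
Posterior precision = 1/σ₀² + n/σ² = 1/11310.3225 + 9/11320.96 = (σ² + n·σ₀²)/(σ₀²σ²) = 113113.8625/(11310.3225·11320.96); posterior variance σₙ² = σ₀²σ²/(σ² + n·σ₀²) = 11310.3225·11320.96/113113.8625 = 1131.989535.
Posterior SD = √σₙ² = √(11310.3225·11320.96/113113.8625) = 33.6451.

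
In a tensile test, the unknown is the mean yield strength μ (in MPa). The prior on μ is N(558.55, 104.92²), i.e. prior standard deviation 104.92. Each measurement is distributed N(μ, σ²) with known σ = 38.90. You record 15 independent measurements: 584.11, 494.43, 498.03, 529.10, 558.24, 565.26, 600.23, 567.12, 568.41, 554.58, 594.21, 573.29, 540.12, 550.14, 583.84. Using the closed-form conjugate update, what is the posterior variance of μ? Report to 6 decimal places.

For Normal data with known variance σ², a Normal(μ₀, σ₀²) prior on μ is conjugate. Posterior precision = 1/σ₀² + n/σ²; posterior mean is the precision-weighted average of μ₀ and x̄.
σ₀² = 104.92² = 11008.2064, σ² = 38.90² = 1513.21; σ² + n·σ₀² = 1513.21 + 15·11008.2064 = 166636.306.
Posterior precision = 1/σ₀² + n/σ² = 1/11008.2064 + 15/1513.21 = (σ² + n·σ₀²)/(σ₀²σ²) = 166636.306/(11008.2064·1513.21); posterior variance σₙ² = σ₀²σ²/(σ² + n·σ₀²) = 11008.2064·1513.21/166636.306 = 99.964578.

99.964578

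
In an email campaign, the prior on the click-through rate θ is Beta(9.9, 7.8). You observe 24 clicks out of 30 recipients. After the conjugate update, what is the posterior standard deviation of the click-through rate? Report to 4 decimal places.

0.0650

The Beta prior is conjugate to a Binomial/Bernoulli likelihood; the update adds successes to α and failures to β.
Posterior: Beta(α+k, β+n−k) = Beta(9.9+24, 7.8+6) = Beta(33.9, 13.8).
Var = αβ/((α+β)²(α+β+1)) = 33.9·13.8/(47.7²·48.7) = 0.00422195; SD = √0.00422195 = 0.0650.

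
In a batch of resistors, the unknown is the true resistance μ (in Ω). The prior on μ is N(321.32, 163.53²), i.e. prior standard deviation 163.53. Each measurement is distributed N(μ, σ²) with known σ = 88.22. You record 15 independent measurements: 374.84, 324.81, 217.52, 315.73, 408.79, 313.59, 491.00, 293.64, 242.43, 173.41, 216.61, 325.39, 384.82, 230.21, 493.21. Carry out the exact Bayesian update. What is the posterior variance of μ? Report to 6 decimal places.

508.976040

For Normal data with known variance σ², a Normal(μ₀, σ₀²) prior on μ is conjugate. Posterior precision = 1/σ₀² + n/σ²; posterior mean is the precision-weighted average of μ₀ and x̄.
σ₀² = 163.53² = 26742.0609, σ² = 88.22² = 7782.7684; σ² + n·σ₀² = 7782.7684 + 15·26742.0609 = 408913.6819.
Posterior precision = 1/σ₀² + n/σ² = 1/26742.0609 + 15/7782.7684 = (σ² + n·σ₀²)/(σ₀²σ²) = 408913.6819/(26742.0609·7782.7684); posterior variance σₙ² = σ₀²σ²/(σ² + n·σ₀²) = 26742.0609·7782.7684/408913.6819 = 508.976040.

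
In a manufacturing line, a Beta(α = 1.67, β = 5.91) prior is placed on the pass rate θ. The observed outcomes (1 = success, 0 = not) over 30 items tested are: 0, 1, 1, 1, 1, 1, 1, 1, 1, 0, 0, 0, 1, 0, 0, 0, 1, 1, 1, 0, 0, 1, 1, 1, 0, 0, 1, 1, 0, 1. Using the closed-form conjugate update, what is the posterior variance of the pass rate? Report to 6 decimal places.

The Beta prior is conjugate to a Binomial/Bernoulli likelihood; the update adds successes to α and failures to β.
Posterior: Beta(α+k, β+n−k) = Beta(1.67+18, 5.91+12) = Beta(19.67, 17.91).
Var = αβ/((α+β)²(α+β+1)) = 19.67·17.91/(37.58²·38.58) = 0.006466.

0.006466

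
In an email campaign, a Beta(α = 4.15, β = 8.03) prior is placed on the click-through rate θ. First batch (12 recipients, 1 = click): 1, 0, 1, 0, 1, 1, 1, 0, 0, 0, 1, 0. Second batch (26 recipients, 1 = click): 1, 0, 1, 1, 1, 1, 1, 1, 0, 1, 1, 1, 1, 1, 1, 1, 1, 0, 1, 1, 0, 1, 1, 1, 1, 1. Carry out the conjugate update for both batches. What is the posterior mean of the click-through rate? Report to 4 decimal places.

0.6407

The Beta prior is conjugate to a Binomial/Bernoulli likelihood; the update adds successes to α and failures to β.
After batch 1: Beta(4.15+6, 8.03+6) = Beta(10.15, 14.03).
After batch 2: Beta(10.15+22, 14.03+4) = Beta(32.15, 18.03).
Posterior mean = α/(α+β) = 32.15/50.18 = 0.6407.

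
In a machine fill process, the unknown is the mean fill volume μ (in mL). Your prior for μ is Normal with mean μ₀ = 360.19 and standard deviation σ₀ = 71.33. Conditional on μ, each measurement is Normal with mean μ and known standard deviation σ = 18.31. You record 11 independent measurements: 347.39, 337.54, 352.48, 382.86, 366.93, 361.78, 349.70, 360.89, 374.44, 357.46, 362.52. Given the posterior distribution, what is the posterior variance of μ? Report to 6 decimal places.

For Normal data with known variance σ², a Normal(μ₀, σ₀²) prior on μ is conjugate. Posterior precision = 1/σ₀² + n/σ²; posterior mean is the precision-weighted average of μ₀ and x̄.
σ₀² = 71.33² = 5087.9689, σ² = 18.31² = 335.2561; σ² + n·σ₀² = 335.2561 + 11·5087.9689 = 56302.914.
Posterior precision = 1/σ₀² + n/σ² = 1/5087.9689 + 11/335.2561 = (σ² + n·σ₀²)/(σ₀²σ²) = 56302.914/(5087.9689·335.2561); posterior variance σₙ² = σ₀²σ²/(σ² + n·σ₀²) = 5087.9689·335.2561/56302.914 = 30.296347.

30.296347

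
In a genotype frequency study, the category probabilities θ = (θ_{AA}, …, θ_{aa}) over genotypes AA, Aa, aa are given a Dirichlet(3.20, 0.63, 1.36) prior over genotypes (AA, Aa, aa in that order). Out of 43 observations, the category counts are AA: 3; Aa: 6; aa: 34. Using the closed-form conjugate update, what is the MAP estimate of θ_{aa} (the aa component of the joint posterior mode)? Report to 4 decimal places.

0.7603

The Dirichlet prior is conjugate to the Multinomial likelihood: each posterior αⱼ = prior αⱼ + observed count nⱼ.
Posterior concentration: (6.20, 6.63, 35.36), total = 48.19.
Joint mode component: (α_{aa}−1)/(Σα−K) = 34.36/45.19 = 0.7603.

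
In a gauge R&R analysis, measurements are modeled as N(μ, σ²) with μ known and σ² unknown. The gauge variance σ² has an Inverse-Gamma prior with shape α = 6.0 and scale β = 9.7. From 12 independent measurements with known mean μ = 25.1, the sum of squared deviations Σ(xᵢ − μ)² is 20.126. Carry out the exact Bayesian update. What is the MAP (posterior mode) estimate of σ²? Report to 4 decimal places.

With known mean μ and an Inverse-Gamma(α, β) prior on σ², the Normal likelihood is conjugate: posterior is Inv-Gamma(α + n/2, β + Σ(xᵢ−μ)²/2).
Posterior: Inv-Gamma(6.0 + 12/2, 9.7 + 20.126/2) = Inv-Gamma(12.00, 19.7630).
Mode = β/(α+1) = 19.7630/13.00 = 1.5202.

1.5202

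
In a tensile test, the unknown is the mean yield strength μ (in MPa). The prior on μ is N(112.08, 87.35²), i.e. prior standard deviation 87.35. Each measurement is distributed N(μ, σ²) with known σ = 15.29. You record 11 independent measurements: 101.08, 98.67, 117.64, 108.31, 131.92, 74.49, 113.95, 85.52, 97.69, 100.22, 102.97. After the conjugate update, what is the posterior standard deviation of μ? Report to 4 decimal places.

For Normal data with known variance σ², a Normal(μ₀, σ₀²) prior on μ is conjugate. Posterior precision = 1/σ₀² + n/σ²; posterior mean is the precision-weighted average of μ₀ and x̄.
σ₀² = 87.35² = 7630.0225, σ² = 15.29² = 233.7841; σ² + n·σ₀² = 233.7841 + 11·7630.0225 = 84164.0316.
Posterior precision = 1/σ₀² + n/σ² = 1/7630.0225 + 11/233.7841 = (σ² + n·σ₀²)/(σ₀²σ²) = 84164.0316/(7630.0225·233.7841); posterior variance σₙ² = σ₀²σ²/(σ² + n·σ₀²) = 7630.0225·233.7841/84164.0316 = 21.194065.
Posterior SD = √σₙ² = √(7630.0225·233.7841/84164.0316) = 4.6037.

4.6037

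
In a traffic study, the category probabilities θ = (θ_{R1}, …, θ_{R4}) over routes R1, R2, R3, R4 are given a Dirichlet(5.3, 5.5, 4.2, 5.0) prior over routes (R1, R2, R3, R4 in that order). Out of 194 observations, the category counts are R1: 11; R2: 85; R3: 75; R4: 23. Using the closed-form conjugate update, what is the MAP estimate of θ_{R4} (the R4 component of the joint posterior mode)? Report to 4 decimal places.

The Dirichlet prior is conjugate to the Multinomial likelihood: each posterior αⱼ = prior αⱼ + observed count nⱼ.
Posterior concentration: (16.3, 90.5, 79.2, 28.0), total = 214.0.
Joint mode component: (α_{R4}−1)/(Σα−K) = 27.0/210.0 = 0.1286.

0.1286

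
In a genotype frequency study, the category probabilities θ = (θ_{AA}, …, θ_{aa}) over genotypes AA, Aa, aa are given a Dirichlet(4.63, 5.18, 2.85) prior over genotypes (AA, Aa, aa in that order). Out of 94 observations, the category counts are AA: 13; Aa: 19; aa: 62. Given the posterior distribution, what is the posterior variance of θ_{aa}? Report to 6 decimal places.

0.002214

The Dirichlet prior is conjugate to the Multinomial likelihood: each posterior αⱼ = prior αⱼ + observed count nⱼ.
Posterior concentration: (17.63, 24.18, 64.85), total = 106.66.
Var[θ_j] = α_j(Σα−α_j)/((Σα)²(Σα+1)) = 64.85·41.81/(106.66²·107.66) = 0.002214.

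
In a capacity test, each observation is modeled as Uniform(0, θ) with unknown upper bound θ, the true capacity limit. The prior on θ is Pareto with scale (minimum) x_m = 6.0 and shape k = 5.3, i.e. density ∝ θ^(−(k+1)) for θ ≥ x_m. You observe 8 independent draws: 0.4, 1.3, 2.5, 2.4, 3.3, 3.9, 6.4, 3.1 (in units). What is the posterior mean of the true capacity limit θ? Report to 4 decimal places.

6.9203

A Pareto(scale x_m, shape k) prior on the upper bound θ of Uniform(0, θ) is conjugate: posterior is Pareto(max(x_m, max xᵢ), k + n).
Sample maximum = 6.4; prior scale x_m = 6.0 → posterior scale = max = 6.4.
Posterior shape = 5.3 + 8 = 13.3.
E[θ|data] = k·x_m/(k−1) = 13.3·6.4/12.3 = 6.9203.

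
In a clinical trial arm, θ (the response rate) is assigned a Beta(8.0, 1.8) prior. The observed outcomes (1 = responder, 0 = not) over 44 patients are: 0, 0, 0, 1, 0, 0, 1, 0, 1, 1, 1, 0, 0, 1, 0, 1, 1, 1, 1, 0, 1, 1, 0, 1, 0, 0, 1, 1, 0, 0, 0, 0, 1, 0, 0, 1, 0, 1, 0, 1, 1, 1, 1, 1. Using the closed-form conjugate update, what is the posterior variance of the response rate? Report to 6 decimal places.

The Beta prior is conjugate to a Binomial/Bernoulli likelihood; the update adds successes to α and failures to β.
Posterior: Beta(α+k, β+n−k) = Beta(8.0+23, 1.8+21) = Beta(31.0, 22.8).
Var = αβ/((α+β)²(α+β+1)) = 31.0·22.8/(53.8²·54.8) = 0.004456.

0.004456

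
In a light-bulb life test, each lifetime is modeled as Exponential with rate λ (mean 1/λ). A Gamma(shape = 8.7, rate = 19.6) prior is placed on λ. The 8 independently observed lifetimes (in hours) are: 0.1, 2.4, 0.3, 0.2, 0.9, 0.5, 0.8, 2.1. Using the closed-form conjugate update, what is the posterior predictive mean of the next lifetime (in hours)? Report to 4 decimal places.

With a Gamma(shape α, rate β) prior on the exponential rate λ, the posterior after n observations with total T = Σxᵢ is Gamma(α+n, β+T).
Sum of observations T = 7.3 hours; n = 8.
Posterior: Gamma(8.7+8, 19.6+7.3) = Gamma(16.7, 26.9).
The predictive distribution for the next observation is Lomax; its mean is β/(α−1) = 26.9/15.7 = 1.7134.

1.7134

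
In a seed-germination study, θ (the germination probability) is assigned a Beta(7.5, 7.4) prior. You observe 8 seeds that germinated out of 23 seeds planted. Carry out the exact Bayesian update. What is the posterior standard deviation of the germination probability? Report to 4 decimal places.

The Beta prior is conjugate to a Binomial/Bernoulli likelihood; the update adds successes to α and failures to β.
Posterior: Beta(α+k, β+n−k) = Beta(7.5+8, 7.4+15) = Beta(15.5, 22.4).
Var = αβ/((α+β)²(α+β+1)) = 15.5·22.4/(37.9²·38.9) = 0.00621372; SD = √0.00621372 = 0.0788.

0.0788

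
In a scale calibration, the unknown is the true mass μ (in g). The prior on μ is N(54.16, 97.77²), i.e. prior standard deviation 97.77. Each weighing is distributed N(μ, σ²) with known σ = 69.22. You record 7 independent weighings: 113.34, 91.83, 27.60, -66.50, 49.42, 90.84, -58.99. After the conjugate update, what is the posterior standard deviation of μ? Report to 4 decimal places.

For Normal data with known variance σ², a Normal(μ₀, σ₀²) prior on μ is conjugate. Posterior precision = 1/σ₀² + n/σ²; posterior mean is the precision-weighted average of μ₀ and x̄.
σ₀² = 97.77² = 9558.9729, σ² = 69.22² = 4791.4084; σ² + n·σ₀² = 4791.4084 + 7·9558.9729 = 71704.2187.
Posterior precision = 1/σ₀² + n/σ² = 1/9558.9729 + 7/4791.4084 = (σ² + n·σ₀²)/(σ₀²σ²) = 71704.2187/(9558.9729·4791.4084); posterior variance σₙ² = σ₀²σ²/(σ² + n·σ₀²) = 9558.9729·4791.4084/71704.2187 = 638.748234.
Posterior SD = √σₙ² = √(9558.9729·4791.4084/71704.2187) = 25.2735.

25.2735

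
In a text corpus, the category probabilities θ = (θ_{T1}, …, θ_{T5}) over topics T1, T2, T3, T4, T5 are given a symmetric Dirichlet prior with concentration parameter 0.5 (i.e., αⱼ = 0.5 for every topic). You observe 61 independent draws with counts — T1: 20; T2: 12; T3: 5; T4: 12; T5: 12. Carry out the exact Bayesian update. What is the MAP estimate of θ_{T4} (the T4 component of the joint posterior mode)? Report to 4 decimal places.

The Dirichlet prior is conjugate to the Multinomial likelihood: each posterior αⱼ = prior αⱼ + observed count nⱼ.
Posterior concentration: (20.5, 12.5, 5.5, 12.5, 12.5), total = 63.5.
Joint mode component: (α_{T4}−1)/(Σα−K) = 11.5/58.5 = 0.1966.

0.1966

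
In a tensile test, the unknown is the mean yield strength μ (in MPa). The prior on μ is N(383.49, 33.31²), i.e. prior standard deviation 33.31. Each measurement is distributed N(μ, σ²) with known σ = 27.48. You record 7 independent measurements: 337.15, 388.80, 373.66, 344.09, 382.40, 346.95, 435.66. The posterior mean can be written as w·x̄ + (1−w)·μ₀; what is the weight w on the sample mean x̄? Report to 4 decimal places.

0.9114

For Normal data with known variance σ², a Normal(μ₀, σ₀²) prior on μ is conjugate. Posterior precision = 1/σ₀² + n/σ²; posterior mean is the precision-weighted average of μ₀ and x̄.
σ₀² = 33.31² = 1109.5561, σ² = 27.48² = 755.1504. Prior precision 1/σ₀² = 1/1109.5561; data precision n/σ² = 7/755.1504.
w = (n/σ²)/(1/σ₀² + n/σ²) = n·σ₀²/(σ² + n·σ₀²) = 7·1109.5561/(755.1504 + 7·1109.5561) = 7766.8927/8522.0431 = 0.9114.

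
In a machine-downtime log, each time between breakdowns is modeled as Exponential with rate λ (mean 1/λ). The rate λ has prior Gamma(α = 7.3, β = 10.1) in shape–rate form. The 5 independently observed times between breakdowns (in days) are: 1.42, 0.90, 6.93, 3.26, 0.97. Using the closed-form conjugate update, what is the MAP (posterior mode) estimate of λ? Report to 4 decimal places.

0.4792

With a Gamma(shape α, rate β) prior on the exponential rate λ, the posterior after n observations with total T = Σxᵢ is Gamma(α+n, β+T).
Sum of observations T = 13.48 days; n = 5.
Posterior: Gamma(7.3+5, 10.1+13.48) = Gamma(12.3, 23.58).
Mode = (α−1)/β = 0.4792.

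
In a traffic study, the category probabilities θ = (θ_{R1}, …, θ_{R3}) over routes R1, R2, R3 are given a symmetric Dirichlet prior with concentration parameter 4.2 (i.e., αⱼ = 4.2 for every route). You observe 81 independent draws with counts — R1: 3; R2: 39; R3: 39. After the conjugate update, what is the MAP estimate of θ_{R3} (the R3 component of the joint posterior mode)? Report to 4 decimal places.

The Dirichlet prior is conjugate to the Multinomial likelihood: each posterior αⱼ = prior αⱼ + observed count nⱼ.
Posterior concentration: (7.2, 43.2, 43.2), total = 93.6.
Joint mode component: (α_{R3}−1)/(Σα−K) = 42.2/90.6 = 0.4658.

0.4658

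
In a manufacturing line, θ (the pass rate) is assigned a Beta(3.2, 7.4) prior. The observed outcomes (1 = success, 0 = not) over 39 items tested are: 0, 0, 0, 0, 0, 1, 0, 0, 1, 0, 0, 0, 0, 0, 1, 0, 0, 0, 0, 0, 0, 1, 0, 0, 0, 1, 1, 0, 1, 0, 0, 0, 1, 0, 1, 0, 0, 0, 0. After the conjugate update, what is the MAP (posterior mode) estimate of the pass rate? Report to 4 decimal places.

0.2353

The Beta prior is conjugate to a Binomial/Bernoulli likelihood; the update adds successes to α and failures to β.
Posterior: Beta(α+k, β+n−k) = Beta(3.2+9, 7.4+30) = Beta(12.2, 37.4).
Mode of Beta(a,b) for a,b>1 is (a−1)/(a+b−2) = 11.2/47.6 = 0.2353.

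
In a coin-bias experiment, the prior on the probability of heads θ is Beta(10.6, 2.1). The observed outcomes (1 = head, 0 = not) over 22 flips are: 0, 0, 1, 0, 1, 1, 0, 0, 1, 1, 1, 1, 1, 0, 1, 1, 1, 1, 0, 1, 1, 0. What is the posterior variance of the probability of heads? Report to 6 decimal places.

The Beta prior is conjugate to a Binomial/Bernoulli likelihood; the update adds successes to α and failures to β.
Posterior: Beta(α+k, β+n−k) = Beta(10.6+14, 2.1+8) = Beta(24.6, 10.1).
Var = αβ/((α+β)²(α+β+1)) = 24.6·10.1/(34.7²·35.7) = 0.005780.

0.005780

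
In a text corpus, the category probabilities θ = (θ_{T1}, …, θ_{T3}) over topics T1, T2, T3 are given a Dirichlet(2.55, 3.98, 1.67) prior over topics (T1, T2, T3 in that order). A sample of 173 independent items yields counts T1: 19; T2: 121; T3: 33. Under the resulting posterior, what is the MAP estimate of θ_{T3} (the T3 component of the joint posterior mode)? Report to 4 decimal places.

The Dirichlet prior is conjugate to the Multinomial likelihood: each posterior αⱼ = prior αⱼ + observed count nⱼ.
Posterior concentration: (21.55, 124.98, 34.67), total = 181.20.
Joint mode component: (α_{T3}−1)/(Σα−K) = 33.67/178.20 = 0.1889.

0.1889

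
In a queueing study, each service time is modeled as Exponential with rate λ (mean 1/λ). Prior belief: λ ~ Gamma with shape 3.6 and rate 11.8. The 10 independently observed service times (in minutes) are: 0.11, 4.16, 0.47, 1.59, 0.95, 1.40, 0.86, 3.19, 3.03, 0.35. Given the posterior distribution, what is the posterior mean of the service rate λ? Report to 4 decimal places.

0.4873

With a Gamma(shape α, rate β) prior on the exponential rate λ, the posterior after n observations with total T = Σxᵢ is Gamma(α+n, β+T).
Sum of observations T = 16.11 minutes; n = 10.
Posterior: Gamma(3.6+10, 11.8+16.11) = Gamma(13.6, 27.91).
Posterior mean of λ = α/β = 13.6/27.91 = 0.4873.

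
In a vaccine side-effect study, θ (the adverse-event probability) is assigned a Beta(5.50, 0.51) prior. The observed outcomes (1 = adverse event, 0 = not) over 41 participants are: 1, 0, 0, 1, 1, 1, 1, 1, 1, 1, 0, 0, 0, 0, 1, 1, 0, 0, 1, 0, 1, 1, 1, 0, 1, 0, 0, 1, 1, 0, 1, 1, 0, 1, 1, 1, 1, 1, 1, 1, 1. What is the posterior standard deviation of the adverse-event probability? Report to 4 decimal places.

0.0667

The Beta prior is conjugate to a Binomial/Bernoulli likelihood; the update adds successes to α and failures to β.
Posterior: Beta(α+k, β+n−k) = Beta(5.50+27, 0.51+14) = Beta(32.50, 14.51).
Var = αβ/((α+β)²(α+β+1)) = 32.50·14.51/(47.01²·48.01) = 0.00444466; SD = √0.00444466 = 0.0667.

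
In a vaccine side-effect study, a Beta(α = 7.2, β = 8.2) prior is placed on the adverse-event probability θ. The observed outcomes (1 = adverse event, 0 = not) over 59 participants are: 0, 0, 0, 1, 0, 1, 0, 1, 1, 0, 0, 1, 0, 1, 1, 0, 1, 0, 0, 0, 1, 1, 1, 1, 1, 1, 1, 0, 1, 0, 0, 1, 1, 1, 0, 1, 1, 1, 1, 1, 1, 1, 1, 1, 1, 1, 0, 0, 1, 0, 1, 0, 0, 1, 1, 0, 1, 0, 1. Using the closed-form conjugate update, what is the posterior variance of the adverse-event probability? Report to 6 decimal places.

The Beta prior is conjugate to a Binomial/Bernoulli likelihood; the update adds successes to α and failures to β.
Posterior: Beta(α+k, β+n−k) = Beta(7.2+36, 8.2+23) = Beta(43.2, 31.2).
Var = αβ/((α+β)²(α+β+1)) = 43.2·31.2/(74.4²·75.4) = 0.003229.

0.003229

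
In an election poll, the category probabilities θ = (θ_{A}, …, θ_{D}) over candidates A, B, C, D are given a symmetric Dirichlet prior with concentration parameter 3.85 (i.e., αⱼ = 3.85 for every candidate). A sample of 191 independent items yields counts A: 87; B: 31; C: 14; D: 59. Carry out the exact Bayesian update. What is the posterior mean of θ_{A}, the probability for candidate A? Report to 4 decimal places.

The Dirichlet prior is conjugate to the Multinomial likelihood: each posterior αⱼ = prior αⱼ + observed count nⱼ.
Posterior concentration: (90.85, 34.85, 17.85, 62.85), total = 206.40.
E[θ_{A}|data] = α_{A}/Σα = 90.85/206.40 = 0.4402.

0.4402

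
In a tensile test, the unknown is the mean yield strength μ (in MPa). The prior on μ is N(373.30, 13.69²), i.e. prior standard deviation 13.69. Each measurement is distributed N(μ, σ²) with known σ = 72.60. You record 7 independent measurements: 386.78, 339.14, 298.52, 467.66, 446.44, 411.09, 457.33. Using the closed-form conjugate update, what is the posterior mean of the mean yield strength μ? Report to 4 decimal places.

378.8194

For Normal data with known variance σ², a Normal(μ₀, σ₀²) prior on μ is conjugate. Posterior precision = 1/σ₀² + n/σ²; posterior mean is the precision-weighted average of μ₀ and x̄.
Σxᵢ = 386.78 + 339.14 + 298.52 + 467.66 + 446.44 + 411.09 + 457.33 = 2806.96, so n·x̄ = 2806.96.
σ₀² = 13.69² = 187.4161, σ² = 72.60² = 5270.76; σ² + n·σ₀² = 5270.76 + 7·187.4161 = 6582.6727.
Posterior mean = (μ₀/σ₀² + n·x̄/σ²)/(1/σ₀² + n/σ²) = (σ²·μ₀ + σ₀²·n·x̄)/(σ² + n·σ₀²) = (5270.76·373.30 + 187.4161·2806.96)/6582.6727 = 2493644.204056/6582.6727 = 378.8194.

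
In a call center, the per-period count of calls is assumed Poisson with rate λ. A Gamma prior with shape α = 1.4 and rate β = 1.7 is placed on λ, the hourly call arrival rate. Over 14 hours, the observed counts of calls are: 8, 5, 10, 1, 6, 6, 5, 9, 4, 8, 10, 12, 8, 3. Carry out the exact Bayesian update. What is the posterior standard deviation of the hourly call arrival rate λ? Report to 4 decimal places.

With a Gamma(shape α, rate β) prior, the Poisson likelihood is conjugate: the posterior is Gamma(α + ΣXᵢ, β + n).
Sum of counts S = 95 over n = 14 hours.
Posterior: Gamma(α+S, β+n) = Gamma(1.4+95, 1.7+14) = Gamma(96.4, 15.7).
SD = √α/β = √96.4/15.7 = 0.6254.

0.6254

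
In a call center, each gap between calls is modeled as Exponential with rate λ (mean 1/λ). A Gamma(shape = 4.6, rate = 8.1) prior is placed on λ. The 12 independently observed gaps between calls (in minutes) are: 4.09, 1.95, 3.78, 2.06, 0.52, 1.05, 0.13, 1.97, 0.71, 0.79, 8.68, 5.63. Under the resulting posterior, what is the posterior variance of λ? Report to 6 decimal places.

With a Gamma(shape α, rate β) prior on the exponential rate λ, the posterior after n observations with total T = Σxᵢ is Gamma(α+n, β+T).
Sum of observations T = 31.36 minutes; n = 12.
Posterior: Gamma(4.6+12, 8.1+31.36) = Gamma(16.6, 39.46).
Var = α/β² = 0.010661.

0.010661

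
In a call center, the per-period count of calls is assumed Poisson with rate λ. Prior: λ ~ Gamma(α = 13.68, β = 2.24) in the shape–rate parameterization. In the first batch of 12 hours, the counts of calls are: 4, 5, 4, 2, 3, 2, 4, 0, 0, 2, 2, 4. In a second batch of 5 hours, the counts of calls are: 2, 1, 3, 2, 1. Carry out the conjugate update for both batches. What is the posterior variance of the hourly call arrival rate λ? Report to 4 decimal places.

0.1477

With a Gamma(shape α, rate β) prior, the Poisson likelihood is conjugate: the posterior is Gamma(α + ΣXᵢ, β + n).
Batch 1: sum of counts S = 32 over n = 12 hours.
After batch 1: Gamma(α+S, β+n) = Gamma(13.68+32, 2.24+12) = Gamma(45.68, 14.24).
Batch 2: sum of counts S = 9 over n = 5 hours.
After batch 2: Gamma(α+S, β+n) = Gamma(45.68+9, 14.24+5) = Gamma(54.68, 19.24).
Var = α/β² = 54.68/19.24² = 0.1477.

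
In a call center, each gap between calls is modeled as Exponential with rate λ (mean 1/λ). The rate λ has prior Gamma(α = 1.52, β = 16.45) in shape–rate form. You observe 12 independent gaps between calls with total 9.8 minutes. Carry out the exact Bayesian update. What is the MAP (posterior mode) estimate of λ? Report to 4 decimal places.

0.4770

With a Gamma(shape α, rate β) prior on the exponential rate λ, the posterior after n observations with total T = Σxᵢ is Gamma(α+n, β+T).
Posterior: Gamma(1.52+12, 16.45+9.8) = Gamma(13.52, 26.25).
Mode = (α−1)/β = 0.4770.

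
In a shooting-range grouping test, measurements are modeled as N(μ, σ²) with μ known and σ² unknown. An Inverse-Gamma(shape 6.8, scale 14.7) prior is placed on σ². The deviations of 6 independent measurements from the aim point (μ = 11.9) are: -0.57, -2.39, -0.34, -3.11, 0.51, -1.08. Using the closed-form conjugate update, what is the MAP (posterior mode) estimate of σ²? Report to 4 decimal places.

2.1598

With known mean μ and an Inverse-Gamma(α, β) prior on σ², the Normal likelihood is conjugate: posterior is Inv-Gamma(α + n/2, β + Σ(xᵢ−μ)²/2).
Σ(xᵢ−μ)² = (-0.57)² + (-2.39)² + (-0.34)² + (-3.11)² + (0.51)² + (-1.08)² = 17.2512.
Posterior: Inv-Gamma(6.8 + 6/2, 14.7 + 17.2512/2) = Inv-Gamma(9.80, 23.32560).
Mode = β/(α+1) = 23.32560/10.80 = 2.1598.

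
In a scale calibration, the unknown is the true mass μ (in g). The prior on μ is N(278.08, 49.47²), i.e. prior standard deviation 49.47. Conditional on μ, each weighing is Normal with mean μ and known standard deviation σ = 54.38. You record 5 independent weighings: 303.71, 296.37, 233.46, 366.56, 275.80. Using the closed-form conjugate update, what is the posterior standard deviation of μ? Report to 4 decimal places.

21.8248

For Normal data with known variance σ², a Normal(μ₀, σ₀²) prior on μ is conjugate. Posterior precision = 1/σ₀² + n/σ²; posterior mean is the precision-weighted average of μ₀ and x̄.
σ₀² = 49.47² = 2447.2809, σ² = 54.38² = 2957.1844; σ² + n·σ₀² = 2957.1844 + 5·2447.2809 = 15193.5889.
Posterior precision = 1/σ₀² + n/σ² = 1/2447.2809 + 5/2957.1844 = (σ² + n·σ₀²)/(σ₀²σ²) = 15193.5889/(2447.2809·2957.1844); posterior variance σₙ² = σ₀²σ²/(σ² + n·σ₀²) = 2447.2809·2957.1844/15193.5889 = 476.323333.
Posterior SD = √σₙ² = √(2447.2809·2957.1844/15193.5889) = 21.8248.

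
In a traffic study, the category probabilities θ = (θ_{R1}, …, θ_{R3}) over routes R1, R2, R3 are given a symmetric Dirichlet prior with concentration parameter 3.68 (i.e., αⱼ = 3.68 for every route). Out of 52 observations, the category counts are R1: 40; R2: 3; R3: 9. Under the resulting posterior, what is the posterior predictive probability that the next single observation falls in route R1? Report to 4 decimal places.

0.6929

The Dirichlet prior is conjugate to the Multinomial likelihood: each posterior αⱼ = prior αⱼ + observed count nⱼ.
Posterior concentration: (43.68, 6.68, 12.68), total = 63.04.
P(next = R1 | data) = α_{R1}/Σα = 0.6929.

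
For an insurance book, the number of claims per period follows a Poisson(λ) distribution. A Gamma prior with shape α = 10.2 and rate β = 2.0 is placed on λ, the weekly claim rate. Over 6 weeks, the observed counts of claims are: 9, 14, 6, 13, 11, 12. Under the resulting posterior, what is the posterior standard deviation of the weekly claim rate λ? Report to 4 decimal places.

1.0840

With a Gamma(shape α, rate β) prior, the Poisson likelihood is conjugate: the posterior is Gamma(α + ΣXᵢ, β + n).
Sum of counts S = 65 over n = 6 weeks.
Posterior: Gamma(α+S, β+n) = Gamma(10.2+65, 2.0+6) = Gamma(75.2, 8.0).
SD = √α/β = √75.2/8.0 = 1.0840.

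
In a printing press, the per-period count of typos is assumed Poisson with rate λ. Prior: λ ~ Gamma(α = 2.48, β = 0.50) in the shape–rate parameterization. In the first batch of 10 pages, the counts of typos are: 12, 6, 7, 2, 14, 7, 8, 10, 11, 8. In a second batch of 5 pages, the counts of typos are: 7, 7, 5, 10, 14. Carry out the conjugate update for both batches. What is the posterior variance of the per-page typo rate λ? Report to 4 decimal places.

0.5431

With a Gamma(shape α, rate β) prior, the Poisson likelihood is conjugate: the posterior is Gamma(α + ΣXᵢ, β + n).
Batch 1: sum of counts S = 85 over n = 10 pages.
After batch 1: Gamma(α+S, β+n) = Gamma(2.48+85, 0.50+10) = Gamma(87.48, 10.50).
Batch 2: sum of counts S = 43 over n = 5 pages.
After batch 2: Gamma(α+S, β+n) = Gamma(87.48+43, 10.50+5) = Gamma(130.48, 15.50).
Var = α/β² = 130.48/15.50² = 0.5431.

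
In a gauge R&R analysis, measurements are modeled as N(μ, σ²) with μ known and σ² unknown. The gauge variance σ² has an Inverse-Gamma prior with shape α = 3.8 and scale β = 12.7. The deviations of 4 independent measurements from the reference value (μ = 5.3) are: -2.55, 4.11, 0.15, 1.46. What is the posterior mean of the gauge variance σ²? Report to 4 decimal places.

With known mean μ and an Inverse-Gamma(α, β) prior on σ², the Normal likelihood is conjugate: posterior is Inv-Gamma(α + n/2, β + Σ(xᵢ−μ)²/2).
Σ(xᵢ−μ)² = (-2.55)² + (4.11)² + (0.15)² + (1.46)² = 25.5487.
Posterior: Inv-Gamma(3.8 + 4/2, 12.7 + 25.5487/2) = Inv-Gamma(5.80, 25.47435).
E[σ²|data] = β/(α−1) = 25.47435/4.80 = 5.3072.

5.3072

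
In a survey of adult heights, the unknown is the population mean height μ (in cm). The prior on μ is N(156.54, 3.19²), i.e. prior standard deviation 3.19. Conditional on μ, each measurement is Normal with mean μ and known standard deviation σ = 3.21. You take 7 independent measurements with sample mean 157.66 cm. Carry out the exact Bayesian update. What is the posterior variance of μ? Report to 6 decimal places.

1.285991

For Normal data with known variance σ², a Normal(μ₀, σ₀²) prior on μ is conjugate. Posterior precision = 1/σ₀² + n/σ²; posterior mean is the precision-weighted average of μ₀ and x̄.
σ₀² = 3.19² = 10.1761, σ² = 3.21² = 10.3041; σ² + n·σ₀² = 10.3041 + 7·10.1761 = 81.5368.
Posterior precision = 1/σ₀² + n/σ² = 1/10.1761 + 7/10.3041 = (σ² + n·σ₀²)/(σ₀²σ²) = 81.5368/(10.1761·10.3041); posterior variance σₙ² = σ₀²σ²/(σ² + n·σ₀²) = 10.1761·10.3041/81.5368 = 1.285991.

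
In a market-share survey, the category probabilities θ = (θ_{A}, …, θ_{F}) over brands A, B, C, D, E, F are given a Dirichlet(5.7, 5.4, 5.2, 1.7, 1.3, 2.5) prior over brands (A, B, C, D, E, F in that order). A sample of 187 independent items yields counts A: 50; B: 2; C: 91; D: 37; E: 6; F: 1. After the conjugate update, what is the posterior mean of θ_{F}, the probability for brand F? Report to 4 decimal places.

The Dirichlet prior is conjugate to the Multinomial likelihood: each posterior αⱼ = prior αⱼ + observed count nⱼ.
Posterior concentration: (55.7, 7.4, 96.2, 38.7, 7.3, 3.5), total = 208.8.
E[θ_{F}|data] = α_{F}/Σα = 3.5/208.8 = 0.0168.

0.0168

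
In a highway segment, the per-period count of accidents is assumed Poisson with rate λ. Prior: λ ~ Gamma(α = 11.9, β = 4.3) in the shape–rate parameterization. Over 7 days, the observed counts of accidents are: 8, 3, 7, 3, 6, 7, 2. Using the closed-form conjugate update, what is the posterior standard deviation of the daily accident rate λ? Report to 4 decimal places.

With a Gamma(shape α, rate β) prior, the Poisson likelihood is conjugate: the posterior is Gamma(α + ΣXᵢ, β + n).
Sum of counts S = 36 over n = 7 days.
Posterior: Gamma(α+S, β+n) = Gamma(11.9+36, 4.3+7) = Gamma(47.9, 11.3).
SD = √α/β = √47.9/11.3 = 0.6125.

0.6125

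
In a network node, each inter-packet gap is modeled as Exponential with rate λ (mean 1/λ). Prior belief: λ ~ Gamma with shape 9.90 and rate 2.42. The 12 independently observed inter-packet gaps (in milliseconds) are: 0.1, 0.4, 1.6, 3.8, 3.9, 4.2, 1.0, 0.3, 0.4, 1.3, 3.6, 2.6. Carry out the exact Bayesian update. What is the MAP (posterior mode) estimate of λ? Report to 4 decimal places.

0.8158

With a Gamma(shape α, rate β) prior on the exponential rate λ, the posterior after n observations with total T = Σxᵢ is Gamma(α+n, β+T).
Sum of observations T = 23.2 milliseconds; n = 12.
Posterior: Gamma(9.90+12, 2.42+23.2) = Gamma(21.90, 25.62).
Mode = (α−1)/β = 0.8158.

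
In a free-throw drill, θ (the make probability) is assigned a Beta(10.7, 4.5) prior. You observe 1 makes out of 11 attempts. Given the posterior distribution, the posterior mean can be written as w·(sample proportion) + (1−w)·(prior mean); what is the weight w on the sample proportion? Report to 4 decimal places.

0.4198

The Beta prior is conjugate to a Binomial/Bernoulli likelihood; the update adds successes to α and failures to β.
Posterior mean = (α₀+k)/(α₀+β₀+n) = [n/(α₀+β₀+n)]·(k/n) + [(α₀+β₀)/(α₀+β₀+n)]·α₀/(α₀+β₀), so only n and the prior enter the weight.
The weight on the data is w = n/(α₀+β₀+n) = 11/(10.7+4.5+11) = 11/26.2 = 0.4198.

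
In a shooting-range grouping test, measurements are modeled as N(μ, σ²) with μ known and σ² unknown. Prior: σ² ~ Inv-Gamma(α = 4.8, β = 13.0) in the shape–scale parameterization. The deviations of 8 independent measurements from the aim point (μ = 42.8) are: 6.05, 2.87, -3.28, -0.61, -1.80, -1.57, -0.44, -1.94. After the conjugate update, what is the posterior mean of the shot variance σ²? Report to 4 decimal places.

5.8738

With known mean μ and an Inverse-Gamma(α, β) prior on σ², the Normal likelihood is conjugate: posterior is Inv-Gamma(α + n/2, β + Σ(xᵢ−μ)²/2).
Σ(xᵢ−μ)² = (6.05)² + (2.87)² + (-3.28)² + (-0.61)² + (-1.80)² + (-1.57)² + (-0.44)² + (-1.94)² = 65.6320.
Posterior: Inv-Gamma(4.8 + 8/2, 13.0 + 65.6320/2) = Inv-Gamma(8.80, 45.81600).
E[σ²|data] = β/(α−1) = 45.81600/7.80 = 5.8738.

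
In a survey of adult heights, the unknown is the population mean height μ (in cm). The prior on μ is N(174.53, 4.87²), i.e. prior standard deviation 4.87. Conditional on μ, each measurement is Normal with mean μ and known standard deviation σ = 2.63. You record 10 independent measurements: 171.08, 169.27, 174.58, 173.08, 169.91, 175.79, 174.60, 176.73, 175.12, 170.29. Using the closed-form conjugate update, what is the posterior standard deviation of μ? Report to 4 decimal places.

For Normal data with known variance σ², a Normal(μ₀, σ₀²) prior on μ is conjugate. Posterior precision = 1/σ₀² + n/σ²; posterior mean is the precision-weighted average of μ₀ and x̄.
σ₀² = 4.87² = 23.7169, σ² = 2.63² = 6.9169; σ² + n·σ₀² = 6.9169 + 10·23.7169 = 244.0859.
Posterior precision = 1/σ₀² + n/σ² = 1/23.7169 + 10/6.9169 = (σ² + n·σ₀²)/(σ₀²σ²) = 244.0859/(23.7169·6.9169); posterior variance σₙ² = σ₀²σ²/(σ² + n·σ₀²) = 23.7169·6.9169/244.0859 = 0.672089.
Posterior SD = √σₙ² = √(23.7169·6.9169/244.0859) = 0.8198.

0.8198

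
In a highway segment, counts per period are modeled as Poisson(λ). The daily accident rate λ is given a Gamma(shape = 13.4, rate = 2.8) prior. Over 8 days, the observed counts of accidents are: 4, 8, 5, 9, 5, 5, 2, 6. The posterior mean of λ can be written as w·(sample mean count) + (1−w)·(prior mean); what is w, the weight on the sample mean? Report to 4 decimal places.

0.7407

With a Gamma(shape α, rate β) prior, the Poisson likelihood is conjugate: the posterior is Gamma(α + ΣXᵢ, β + n).
Posterior mean = (α₀+S)/(β₀+n) = [n/(β₀+n)]·(S/n) + [β₀/(β₀+n)]·(α₀/β₀), so only n and β₀ enter the weight.
Weight on data w = n/(β₀+n) = 8/(2.8+8) = 8/10.8 = 0.7407.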